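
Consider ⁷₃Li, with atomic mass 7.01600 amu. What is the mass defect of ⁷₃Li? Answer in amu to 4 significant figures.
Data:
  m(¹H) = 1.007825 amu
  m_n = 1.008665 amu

0.04214 amu

Z = 3, so N = A − Z = 7 − 3 = 4.
Mass of separated nucleons = 3(1.007825) + 4(1.008665) = 3.023475 + 4.034660 = 7.058135 amu
Mass defect Δm = 7.058135 − 7.01600 = 0.042135 amu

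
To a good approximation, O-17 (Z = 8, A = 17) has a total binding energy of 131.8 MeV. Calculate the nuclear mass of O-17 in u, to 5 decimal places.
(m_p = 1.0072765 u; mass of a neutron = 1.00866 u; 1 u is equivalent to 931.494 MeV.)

16.99466 u

Mass defect = 131.8 MeV / (931.494 MeV/u) = 0.1414931 u
Constituent mass = 8(1.0072765) + 9(1.00866) = 17.1361520 u
Nuclear mass = 17.1361520 − 0.1414931 = 16.9946589 u ≈ 16.99466 u (to 5 decimal places)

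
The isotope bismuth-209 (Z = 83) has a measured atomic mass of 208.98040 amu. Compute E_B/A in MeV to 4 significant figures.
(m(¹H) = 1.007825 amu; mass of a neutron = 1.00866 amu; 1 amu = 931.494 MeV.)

7.845 MeV/nucleon

The nucleus contains 83 protons and 209 − 83 = 126 neutrons.
Total constituent mass: 83 × 1.007825 + 126 × 1.00866 = 210.740635 amu
The mass defect is 210.740635 − 208.98040 = 1.760235 amu.
E_B = 1.760235 × 931.494 = 1639.65 MeV
Dividing by A = 209 gives 7.845 MeV per nucleon.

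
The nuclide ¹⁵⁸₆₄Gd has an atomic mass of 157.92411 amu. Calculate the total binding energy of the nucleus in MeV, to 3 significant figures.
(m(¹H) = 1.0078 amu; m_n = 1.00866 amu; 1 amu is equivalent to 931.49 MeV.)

1290 MeV

With 64 protons and 94 neutrons (A = 158):
Σm = 64·m(¹H) + 94·m_n = 64.4992 + 94.81404 = 159.31324 amu
Mass defect Δm = 159.31324 − 157.92411 = 1.38913 amu
Converting to energy: 1.38913 amu × 931.49 MeV/amu = 1293.96 MeV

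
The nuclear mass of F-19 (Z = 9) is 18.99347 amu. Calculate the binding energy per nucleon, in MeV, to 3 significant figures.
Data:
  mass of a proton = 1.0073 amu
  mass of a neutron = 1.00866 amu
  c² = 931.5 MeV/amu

With 9 protons and 10 neutrons (A = 19):
Total constituent mass: 9 × 1.0073 + 10 × 1.00866 = 19.15230 amu
The mass defect is 19.15230 − 18.99347 = 0.15883 amu.
Binding energy = Δm·c² = 0.15883 × 931.5 MeV/amu = 147.950 MeV
Dividing by A = 19 gives 7.787 MeV per nucleon.

7.79 MeV/nucleon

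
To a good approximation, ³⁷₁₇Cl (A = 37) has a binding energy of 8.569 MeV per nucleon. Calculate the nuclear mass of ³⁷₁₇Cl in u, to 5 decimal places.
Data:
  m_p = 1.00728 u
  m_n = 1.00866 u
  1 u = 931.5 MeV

Total binding energy = 37 × 8.569 = 317.053 MeV
Mass defect = 317.053 MeV / (931.5 MeV/u) = 0.3403682 u
Constituent mass = 17(1.00728) + 20(1.00866) = 37.29696 u
Nuclear mass = 37.29696 − 0.3403682 = 36.9565918 u ≈ 36.95659 u (to 5 decimal places)

36.95659 u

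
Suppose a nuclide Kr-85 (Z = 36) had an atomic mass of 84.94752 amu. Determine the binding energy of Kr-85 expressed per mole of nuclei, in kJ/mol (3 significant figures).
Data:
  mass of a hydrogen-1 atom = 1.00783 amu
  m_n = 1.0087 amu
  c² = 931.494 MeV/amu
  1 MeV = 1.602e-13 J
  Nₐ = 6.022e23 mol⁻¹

6.84e+10 kJ/mol

Z = 36, so N = A − Z = 85 − 36 = 49.
Total constituent mass: 36 × 1.00783 + 49 × 1.0087 = 85.70818 amu
Δm = 85.70818 − 84.94752 = 0.76066 amu
Converting to energy: 0.76066 amu × 931.494 MeV/amu = 708.550 MeV
Per nucleus in joules: 708.550 MeV × 1.602e-13 J/MeV = 1.1351e-10 J
Per mole: 1.1351e-10 J × 6.022e23 mol⁻¹ = 6.8356e+13 J/mol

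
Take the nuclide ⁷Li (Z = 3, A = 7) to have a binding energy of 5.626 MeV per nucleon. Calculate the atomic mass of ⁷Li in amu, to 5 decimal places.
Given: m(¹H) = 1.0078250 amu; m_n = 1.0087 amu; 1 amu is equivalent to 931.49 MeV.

Total binding energy = 7 × 5.626 = 39.382 MeV
Mass defect = 39.382 MeV / (931.49 MeV/amu) = 0.0422785 amu
Constituent mass = 3(1.0078250) + 4(1.0087) = 7.0582750 amu
Atomic mass = 7.0582750 − 0.0422785 = 7.0159965 amu ≈ 7.01600 amu (to 5 decimal places)

7.01600 amu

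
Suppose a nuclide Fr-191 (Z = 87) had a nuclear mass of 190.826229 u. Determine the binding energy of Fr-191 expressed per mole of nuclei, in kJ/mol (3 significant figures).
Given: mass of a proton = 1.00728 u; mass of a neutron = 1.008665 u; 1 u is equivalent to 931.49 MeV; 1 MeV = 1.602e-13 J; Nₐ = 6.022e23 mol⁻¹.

1.54e+11 kJ/mol

Σm = 87·m_p + 104·m_n = 87.63336 + 104.901160 = 192.534520 u
Δm = 192.534520 − 190.826229 = 1.708291 u
Converting to energy: 1.708291 u × 931.49 MeV/u = 1591.26 MeV
Per nucleus in joules: 1591.26 MeV × 1.602e-13 J/MeV = 2.5492e-10 J
Per mole: 2.5492e-10 J × 6.022e23 mol⁻¹ = 1.5351e+14 J/mol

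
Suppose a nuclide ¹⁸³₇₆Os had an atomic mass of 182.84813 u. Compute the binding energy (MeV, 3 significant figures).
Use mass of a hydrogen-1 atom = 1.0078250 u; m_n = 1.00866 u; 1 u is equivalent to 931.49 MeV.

The nucleus contains 76 protons and 183 − 76 = 107 neutrons.
Σm = 76·m(¹H) + 107·m_n = 76.5947000 + 107.92662 = 184.5213200 u
Mass defect Δm = 184.5213200 − 182.84813 = 1.6731900 u
E_B = 1.6731900 × 931.49 = 1558.56 MeV

1560 MeV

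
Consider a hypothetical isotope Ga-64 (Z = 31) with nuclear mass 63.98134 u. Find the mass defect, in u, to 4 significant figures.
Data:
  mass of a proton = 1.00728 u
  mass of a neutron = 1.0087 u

Z = 31, so N = A − Z = 64 − 31 = 33.
Total constituent mass: 31 × 1.00728 + 33 × 1.0087 = 64.51278 u
Mass defect Δm = 64.51278 − 63.98134 = 0.53144 u

0.5314 u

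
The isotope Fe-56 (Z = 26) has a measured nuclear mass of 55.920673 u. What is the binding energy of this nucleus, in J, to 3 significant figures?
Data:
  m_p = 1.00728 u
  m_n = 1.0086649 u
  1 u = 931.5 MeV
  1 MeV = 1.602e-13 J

With 26 protons and 30 neutrons (A = 56):
Mass of separated nucleons = 26(1.00728) + 30(1.0086649) = 26.18928 + 30.2599470 = 56.4492270 u
The mass defect is 56.4492270 − 55.920673 = 0.5285540 u.
E_B = 0.5285540 × 931.5 = 492.348 MeV
In joules: 492.348 MeV × 1.602e-13 J/MeV = 7.8874e-11 J

7.89e-11 J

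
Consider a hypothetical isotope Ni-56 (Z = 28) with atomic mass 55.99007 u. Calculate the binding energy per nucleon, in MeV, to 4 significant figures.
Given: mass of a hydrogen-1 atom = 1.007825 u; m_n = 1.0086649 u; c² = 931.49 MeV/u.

7.845 MeV/nucleon

Total constituent mass: 28 × 1.007825 + 28 × 1.0086649 = 56.4617172 u
Mass defect Δm = 56.4617172 − 55.99007 = 0.4716472 u
Binding energy = Δm·c² = 0.4716472 × 931.49 MeV/u = 439.335 MeV
Dividing by A = 56 gives 7.845 MeV per nucleon.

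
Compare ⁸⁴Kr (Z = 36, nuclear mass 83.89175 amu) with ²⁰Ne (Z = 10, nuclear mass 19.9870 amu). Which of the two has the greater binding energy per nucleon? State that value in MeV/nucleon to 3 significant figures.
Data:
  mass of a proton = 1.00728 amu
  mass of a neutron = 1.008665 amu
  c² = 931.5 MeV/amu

⁸⁴Kr; 8.72 MeV/nucleon

⁸⁴Kr: Σm = 36(1.00728) + 48(1.008665) = 84.678000 amu; Δm = 0.786250 amu; E_B = 732.39 MeV; E_B/A = 8.719 MeV
²⁰Ne: Σm = 10(1.00728) + 10(1.008665) = 20.159450 amu; Δm = 0.172450 amu; E_B = 160.64 MeV; E_B/A = 8.032 MeV
⁸⁴Kr has the higher binding energy per nucleon, so it is the more tightly bound nucleus.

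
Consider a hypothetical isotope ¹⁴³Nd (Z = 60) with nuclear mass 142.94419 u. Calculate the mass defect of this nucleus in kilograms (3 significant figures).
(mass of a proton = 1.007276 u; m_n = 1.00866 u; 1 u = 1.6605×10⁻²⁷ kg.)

With 60 protons and 83 neutrons (A = 143):
Σm = 60·m_p + 83·m_n = 60.436560 + 83.71878 = 144.155340 u
Δm = 144.155340 − 142.94419 = 1.211150 u
In SI units: 1.211150 u × 1.6605×10⁻²⁷ kg/u = 2.0111e-27 kg

2.01e-27 kg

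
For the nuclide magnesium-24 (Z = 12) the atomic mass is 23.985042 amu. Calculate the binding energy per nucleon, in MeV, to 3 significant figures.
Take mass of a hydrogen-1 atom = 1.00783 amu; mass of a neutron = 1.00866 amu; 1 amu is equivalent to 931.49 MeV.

The nucleus contains 12 protons and 24 − 12 = 12 neutrons.
Mass of separated nucleons = 12(1.00783) + 12(1.00866) = 12.09396 + 12.10392 = 24.19788 amu
Mass defect Δm = 24.19788 − 23.985042 = 0.212838 amu
Binding energy = Δm·c² = 0.212838 × 931.49 MeV/amu = 198.256 MeV
Dividing by A = 24 gives 8.261 MeV per nucleon.

8.26 MeV/nucleon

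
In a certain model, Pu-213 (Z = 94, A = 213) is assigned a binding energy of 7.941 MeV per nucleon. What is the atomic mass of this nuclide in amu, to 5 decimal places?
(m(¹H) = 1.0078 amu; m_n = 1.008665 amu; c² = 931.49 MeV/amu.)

Total binding energy = 213 × 7.941 = 1691.433 MeV
Mass defect = 1691.433 MeV / (931.49 MeV/amu) = 1.8158359 amu
Constituent mass = 94(1.0078) + 119(1.008665) = 214.764335 amu
Atomic mass = 214.764335 − 1.8158359 = 212.9484991 amu ≈ 212.94850 amu (to 5 decimal places)

212.94850 amu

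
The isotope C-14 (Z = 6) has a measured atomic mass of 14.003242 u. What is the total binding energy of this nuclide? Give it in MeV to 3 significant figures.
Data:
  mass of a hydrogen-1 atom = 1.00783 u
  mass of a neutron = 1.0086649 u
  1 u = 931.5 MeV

Σm = 6·m(¹H) + 8·m_n = 6.04698 + 8.0693192 = 14.1162992 u
Δm = 14.1162992 − 14.003242 = 0.1130572 u
Converting to energy: 0.1130572 u × 931.5 MeV/u = 105.313 MeV

105 MeV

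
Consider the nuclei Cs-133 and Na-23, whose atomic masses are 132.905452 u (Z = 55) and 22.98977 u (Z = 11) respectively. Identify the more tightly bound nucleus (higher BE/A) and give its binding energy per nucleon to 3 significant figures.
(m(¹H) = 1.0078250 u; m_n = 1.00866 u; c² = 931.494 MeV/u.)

Cs-133; 8.41 MeV/nucleon

Cs-133: Σm = 55(1.0078250) + 78(1.00866) = 134.1058550 u; Δm = 1.2004030 u; E_B = 1118.17 MeV; E_B/A = 8.407 MeV
Na-23: Σm = 11(1.0078250) + 12(1.00866) = 23.1899950 u; Δm = 0.2002250 u; E_B = 186.51 MeV; E_B/A = 8.109 MeV
Cs-133 has the higher binding energy per nucleon, so it is the more tightly bound nucleus.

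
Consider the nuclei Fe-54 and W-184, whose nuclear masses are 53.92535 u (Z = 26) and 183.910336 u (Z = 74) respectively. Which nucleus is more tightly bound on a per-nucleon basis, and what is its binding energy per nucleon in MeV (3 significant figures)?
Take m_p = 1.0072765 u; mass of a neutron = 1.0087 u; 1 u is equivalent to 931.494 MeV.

Fe-54: Σm = 26(1.0072765) + 28(1.0087) = 54.4327890 u; Δm = 0.5074390 u; E_B = 472.68 MeV; E_B/A = 8.753 MeV
W-184: Σm = 74(1.0072765) + 110(1.0087) = 185.4954610 u; Δm = 1.5851250 u; E_B = 1476.53 MeV; E_B/A = 8.0246 MeV
Fe-54 has the higher binding energy per nucleon, so it is the more tightly bound nucleus.

Fe-54; 8.75 MeV/nucleon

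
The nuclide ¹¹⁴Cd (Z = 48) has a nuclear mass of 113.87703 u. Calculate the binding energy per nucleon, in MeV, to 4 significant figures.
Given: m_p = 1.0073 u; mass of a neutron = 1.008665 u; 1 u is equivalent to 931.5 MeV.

8.541 MeV/nucleon

Z = 48, so N = A − Z = 114 − 48 = 66.
Σm = 48·m_p + 66·m_n = 48.3504 + 66.571890 = 114.922290 u
Δm = 114.922290 − 113.87703 = 1.045260 u
Binding energy = Δm·c² = 1.045260 × 931.5 MeV/u = 973.660 MeV
Dividing by A = 114 gives 8.541 MeV per nucleon.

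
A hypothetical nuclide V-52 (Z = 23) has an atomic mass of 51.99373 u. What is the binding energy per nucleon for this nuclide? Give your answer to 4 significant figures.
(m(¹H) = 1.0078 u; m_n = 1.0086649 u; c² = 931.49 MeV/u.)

7.827 MeV/nucleon

With 23 protons and 29 neutrons (A = 52):
Σm = 23·m(¹H) + 29·m_n = 23.1794 + 29.2512821 = 52.4306821 u
Mass defect Δm = 52.4306821 − 51.99373 = 0.4369521 u
E_B = 0.4369521 × 931.49 = 407.017 MeV
Per nucleon: 407.017 / 52 = 7.827 MeV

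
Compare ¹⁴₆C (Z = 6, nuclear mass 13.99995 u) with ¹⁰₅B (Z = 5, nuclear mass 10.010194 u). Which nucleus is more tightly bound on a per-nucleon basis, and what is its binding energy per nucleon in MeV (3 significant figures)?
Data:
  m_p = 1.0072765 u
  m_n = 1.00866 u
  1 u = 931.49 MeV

¹⁴₆C; 7.52 MeV/nucleon

¹⁴₆C: Σm = 6(1.0072765) + 8(1.00866) = 14.1129390 u; Δm = 0.1129890 u; E_B = 105.25 MeV; E_B/A = 7.518 MeV
¹⁰₅B: Σm = 5(1.0072765) + 5(1.00866) = 10.0796825 u; Δm = 0.0694885 u; E_B = 64.728 MeV; E_B/A = 6.473 MeV
¹⁴₆C has the higher binding energy per nucleon, so it is the more tightly bound nucleus.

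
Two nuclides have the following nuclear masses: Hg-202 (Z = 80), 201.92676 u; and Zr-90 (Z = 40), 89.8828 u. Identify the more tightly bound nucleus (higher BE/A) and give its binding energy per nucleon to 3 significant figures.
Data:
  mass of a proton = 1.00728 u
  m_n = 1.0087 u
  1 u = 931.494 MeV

Hg-202: Σm = 80(1.00728) + 122(1.0087) = 203.64380 u; Δm = 1.71704 u; E_B = 1599.4 MeV; E_B/A = 7.918 MeV
Zr-90: Σm = 40(1.00728) + 50(1.0087) = 90.72620 u; Δm = 0.84340 u; E_B = 785.62 MeV; E_B/A = 8.729 MeV
Zr-90 has the higher binding energy per nucleon, so it is the more tightly bound nucleus.

Zr-90; 8.73 MeV/nucleon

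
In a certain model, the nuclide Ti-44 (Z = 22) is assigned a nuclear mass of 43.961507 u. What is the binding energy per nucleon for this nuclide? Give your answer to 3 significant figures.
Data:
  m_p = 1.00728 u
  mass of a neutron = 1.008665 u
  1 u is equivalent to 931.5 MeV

8.24 MeV/nucleon

Z = 22, so N = A − Z = 44 − 22 = 22.
Σm = 22·m_p + 22·m_n = 22.16016 + 22.190630 = 44.350790 u
The mass defect is 44.350790 − 43.961507 = 0.389283 u.
Binding energy = Δm·c² = 0.389283 × 931.5 MeV/u = 362.617 MeV
Dividing by A = 44 gives 8.241 MeV per nucleon.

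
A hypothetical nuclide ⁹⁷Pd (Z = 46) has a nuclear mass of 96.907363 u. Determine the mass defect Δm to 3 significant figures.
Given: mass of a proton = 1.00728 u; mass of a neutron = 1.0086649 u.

Total constituent mass: 46 × 1.00728 + 51 × 1.0086649 = 97.7767899 u
Mass defect Δm = 97.7767899 − 96.907363 = 0.8694269 u

0.869 u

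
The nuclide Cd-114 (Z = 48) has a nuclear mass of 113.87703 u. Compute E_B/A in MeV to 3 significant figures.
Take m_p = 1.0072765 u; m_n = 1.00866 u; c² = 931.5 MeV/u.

With 48 protons and 66 neutrons (A = 114):
Mass of separated nucleons = 48(1.0072765) + 66(1.00866) = 48.3492720 + 66.57156 = 114.9208320 u
Δm = 114.9208320 − 113.87703 = 1.0438020 u
Converting to energy: 1.0438020 u × 931.5 MeV/u = 972.302 MeV
Per nucleon: 972.302 / 114 = 8.529 MeV

8.53 MeV/nucleon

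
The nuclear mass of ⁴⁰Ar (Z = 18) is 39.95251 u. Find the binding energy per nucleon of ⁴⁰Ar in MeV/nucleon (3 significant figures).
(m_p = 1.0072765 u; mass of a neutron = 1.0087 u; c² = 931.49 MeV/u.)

8.61 MeV/nucleon

With 18 protons and 22 neutrons (A = 40):
Mass of separated nucleons = 18(1.0072765) + 22(1.0087) = 18.1309770 + 22.1914 = 40.3223770 u
Δm = 40.3223770 − 39.95251 = 0.3698670 u
Converting to energy: 0.3698670 u × 931.49 MeV/u = 344.527 MeV
Per nucleon: 344.527 / 40 = 8.613 MeV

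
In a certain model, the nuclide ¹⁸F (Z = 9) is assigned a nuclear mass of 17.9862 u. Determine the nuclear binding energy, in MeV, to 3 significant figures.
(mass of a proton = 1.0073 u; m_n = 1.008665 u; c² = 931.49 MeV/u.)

147 MeV

Mass of separated nucleons = 9(1.0073) + 9(1.008665) = 9.0657 + 9.077985 = 18.143685 u
Mass defect Δm = 18.143685 − 17.9862 = 0.157485 u
E_B = 0.157485 × 931.49 = 146.696 MeV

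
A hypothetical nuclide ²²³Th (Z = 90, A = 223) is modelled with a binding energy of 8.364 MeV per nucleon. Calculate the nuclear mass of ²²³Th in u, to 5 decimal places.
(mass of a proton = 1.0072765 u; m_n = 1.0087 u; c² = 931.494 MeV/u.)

Total binding energy = 223 × 8.364 = 1865.172 MeV
Mass defect = 1865.172 MeV / (931.494 MeV/u) = 2.0023446 u
Constituent mass = 90(1.0072765) + 133(1.0087) = 224.8119850 u
Nuclear mass = 224.8119850 − 2.0023446 = 222.8096404 u ≈ 222.80964 u (to 5 decimal places)

222.80964 u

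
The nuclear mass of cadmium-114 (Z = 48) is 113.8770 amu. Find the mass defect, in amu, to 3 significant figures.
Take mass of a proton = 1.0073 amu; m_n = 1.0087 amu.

1.05 amu

Mass of separated nucleons = 48(1.0073) + 66(1.0087) = 48.3504 + 66.5742 = 114.9246 amu
Δm = 114.9246 − 113.8770 = 1.0476 amu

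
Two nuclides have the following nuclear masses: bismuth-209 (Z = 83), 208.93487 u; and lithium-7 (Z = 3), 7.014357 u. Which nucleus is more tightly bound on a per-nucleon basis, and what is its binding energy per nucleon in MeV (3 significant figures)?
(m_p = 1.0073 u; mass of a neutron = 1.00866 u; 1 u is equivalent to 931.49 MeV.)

bismuth-209; 7.85 MeV/nucleon

bismuth-209: Σm = 83(1.0073) + 126(1.00866) = 210.69706 u; Δm = 1.76219 u; E_B = 1641.5 MeV; E_B/A = 7.854 MeV
lithium-7: Σm = 3(1.0073) + 4(1.00866) = 7.05654 u; Δm = 0.042183 u; E_B = 39.293 MeV; E_B/A = 5.613 MeV
bismuth-209 has the higher binding energy per nucleon, so it is the more tightly bound nucleus.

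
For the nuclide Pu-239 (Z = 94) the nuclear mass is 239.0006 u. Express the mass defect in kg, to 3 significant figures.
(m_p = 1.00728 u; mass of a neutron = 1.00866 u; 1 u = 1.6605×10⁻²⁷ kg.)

Total constituent mass: 94 × 1.00728 + 145 × 1.00866 = 240.94002 u
Mass defect Δm = 240.94002 − 239.0006 = 1.93942 u
In SI units: 1.93942 u × 1.6605×10⁻²⁷ kg/u = 3.2204e-27 kg

3.22e-27 kg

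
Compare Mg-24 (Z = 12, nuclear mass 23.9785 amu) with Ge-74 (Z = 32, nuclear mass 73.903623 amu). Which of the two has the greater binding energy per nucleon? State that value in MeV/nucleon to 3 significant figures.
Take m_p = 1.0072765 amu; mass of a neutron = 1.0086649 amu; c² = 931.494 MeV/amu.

Ge-74; 8.73 MeV/nucleon

Mg-24: Σm = 12(1.0072765) + 12(1.0086649) = 24.1912968 amu; Δm = 0.2127968 amu; E_B = 198.22 MeV; E_B/A = 8.259 MeV
Ge-74: Σm = 32(1.0072765) + 42(1.0086649) = 74.5967738 amu; Δm = 0.6931508 amu; E_B = 645.67 MeV; E_B/A = 8.725 MeV
Ge-74 has the higher binding energy per nucleon, so it is the more tightly bound nucleus.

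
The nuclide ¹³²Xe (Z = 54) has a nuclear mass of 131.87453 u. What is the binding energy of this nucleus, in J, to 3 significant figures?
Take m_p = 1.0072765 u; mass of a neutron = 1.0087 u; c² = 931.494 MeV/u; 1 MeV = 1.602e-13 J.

The nucleus contains 54 protons and 132 − 54 = 78 neutrons.
Total constituent mass: 54 × 1.0072765 + 78 × 1.0087 = 133.0715310 u
The mass defect is 133.0715310 − 131.87453 = 1.1970010 u.
Binding energy = Δm·c² = 1.1970010 × 931.494 MeV/u = 1115.00 MeV
In joules: 1115.00 MeV × 1.602e-13 J/MeV = 1.7862e-10 J

1.79e-10 J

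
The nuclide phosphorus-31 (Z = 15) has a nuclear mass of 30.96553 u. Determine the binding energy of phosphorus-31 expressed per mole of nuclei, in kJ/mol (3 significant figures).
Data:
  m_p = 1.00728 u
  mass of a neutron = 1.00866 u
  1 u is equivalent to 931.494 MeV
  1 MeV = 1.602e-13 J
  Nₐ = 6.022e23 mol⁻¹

2.54e+10 kJ/mol

Z = 15, so N = A − Z = 31 − 15 = 16.
Σm = 15·m_p + 16·m_n = 15.10920 + 16.13856 = 31.24776 u
Mass defect Δm = 31.24776 − 30.96553 = 0.28223 u
Converting to energy: 0.28223 u × 931.494 MeV/u = 262.896 MeV
Per nucleus in joules: 262.896 MeV × 1.602e-13 J/MeV = 4.2116e-11 J
Per mole: 4.2116e-11 J × 6.022e23 mol⁻¹ = 2.5362e+13 J/mol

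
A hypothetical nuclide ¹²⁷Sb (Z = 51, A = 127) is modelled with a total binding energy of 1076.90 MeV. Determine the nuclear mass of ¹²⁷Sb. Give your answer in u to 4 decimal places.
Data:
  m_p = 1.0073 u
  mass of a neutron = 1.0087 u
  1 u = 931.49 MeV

Mass defect = 1076.90 MeV / (931.49 MeV/u) = 1.156105 u
Constituent mass = 51(1.0073) + 76(1.0087) = 128.0335 u
Nuclear mass = 128.0335 − 1.156105 = 126.877395 u ≈ 126.8774 u (to 4 decimal places)

126.8774 u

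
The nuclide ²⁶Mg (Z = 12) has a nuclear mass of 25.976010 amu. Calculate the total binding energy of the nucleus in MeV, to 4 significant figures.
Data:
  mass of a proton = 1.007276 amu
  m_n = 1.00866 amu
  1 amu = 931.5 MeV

216.6 MeV

With 12 protons and 14 neutrons (A = 26):
Σm = 12·m_p + 14·m_n = 12.087312 + 14.12124 = 26.208552 amu
Mass defect Δm = 26.208552 − 25.976010 = 0.232542 amu
Converting to energy: 0.232542 amu × 931.5 MeV/amu = 216.613 MeV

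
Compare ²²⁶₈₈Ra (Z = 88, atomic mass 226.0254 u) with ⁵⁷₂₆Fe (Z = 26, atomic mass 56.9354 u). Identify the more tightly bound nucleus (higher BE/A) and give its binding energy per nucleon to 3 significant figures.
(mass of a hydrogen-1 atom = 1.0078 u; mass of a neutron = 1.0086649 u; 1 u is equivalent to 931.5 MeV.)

²²⁶₈₈Ra: Σm = 88(1.0078) + 138(1.0086649) = 227.8821562 u; Δm = 1.8567562 u; E_B = 1729.6 MeV; E_B/A = 7.653 MeV
⁵⁷₂₆Fe: Σm = 26(1.0078) + 31(1.0086649) = 57.4714119 u; Δm = 0.5360119 u; E_B = 499.30 MeV; E_B/A = 8.760 MeV
⁵⁷₂₆Fe has the higher binding energy per nucleon, so it is the more tightly bound nucleus.

⁵⁷₂₆Fe; 8.76 MeV/nucleon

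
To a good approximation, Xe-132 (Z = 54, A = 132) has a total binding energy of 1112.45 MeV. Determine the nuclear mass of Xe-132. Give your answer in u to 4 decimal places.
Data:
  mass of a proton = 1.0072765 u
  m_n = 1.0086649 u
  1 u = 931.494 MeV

Mass defect = 1112.45 MeV / (931.494 MeV/u) = 1.194264 u
Constituent mass = 54(1.0072765) + 78(1.0086649) = 133.0687932 u
Nuclear mass = 133.0687932 − 1.194264 = 131.8745292 u ≈ 131.8745 u (to 4 decimal places)

131.8745 u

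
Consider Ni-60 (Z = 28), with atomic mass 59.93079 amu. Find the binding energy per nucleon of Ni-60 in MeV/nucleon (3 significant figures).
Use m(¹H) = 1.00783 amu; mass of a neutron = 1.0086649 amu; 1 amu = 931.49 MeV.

8.78 MeV/nucleon

The nucleus contains 28 protons and 60 − 28 = 32 neutrons.
Total constituent mass: 28 × 1.00783 + 32 × 1.0086649 = 60.4965168 amu
Mass defect Δm = 60.4965168 − 59.93079 = 0.5657268 amu
E_B = 0.5657268 × 931.49 = 526.969 MeV
Per nucleon: 526.969 / 60 = 8.783 MeV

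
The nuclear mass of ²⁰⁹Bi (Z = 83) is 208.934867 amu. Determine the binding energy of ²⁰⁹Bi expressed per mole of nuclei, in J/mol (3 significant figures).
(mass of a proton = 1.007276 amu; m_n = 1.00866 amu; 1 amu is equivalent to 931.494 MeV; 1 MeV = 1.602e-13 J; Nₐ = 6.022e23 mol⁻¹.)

Σm = 83·m_p + 126·m_n = 83.603908 + 127.09116 = 210.695068 amu
The mass defect is 210.695068 − 208.934867 = 1.760201 amu.
E_B = 1.760201 × 931.494 = 1639.62 MeV
Per nucleus in joules: 1639.62 MeV × 1.602e-13 J/MeV = 2.6267e-10 J
Per mole: 2.6267e-10 J × 6.022e23 mol⁻¹ = 1.5818e+14 J/mol

1.58e+14 J/mol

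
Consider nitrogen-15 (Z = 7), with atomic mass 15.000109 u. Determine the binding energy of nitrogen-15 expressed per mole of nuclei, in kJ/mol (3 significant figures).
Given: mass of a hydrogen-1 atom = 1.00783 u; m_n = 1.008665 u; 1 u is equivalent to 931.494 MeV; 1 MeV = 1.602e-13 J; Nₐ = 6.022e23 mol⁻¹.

1.11e+10 kJ/mol

Mass of separated nucleons = 7(1.00783) + 8(1.008665) = 7.05481 + 8.069320 = 15.124130 u
Mass defect Δm = 15.124130 − 15.000109 = 0.124021 u
E_B = 0.124021 × 931.494 = 115.525 MeV
Per nucleus in joules: 115.525 MeV × 1.602e-13 J/MeV = 1.8507e-11 J
Per mole: 1.8507e-11 J × 6.022e23 mol⁻¹ = 1.1145e+13 J/mol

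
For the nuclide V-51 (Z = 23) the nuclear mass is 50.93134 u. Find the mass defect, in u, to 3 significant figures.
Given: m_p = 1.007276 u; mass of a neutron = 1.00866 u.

Z = 23, so N = A − Z = 51 − 23 = 28.
Mass of separated nucleons = 23(1.007276) + 28(1.00866) = 23.167348 + 28.24248 = 51.409828 u
The mass defect is 51.409828 − 50.93134 = 0.478488 u.

0.478 u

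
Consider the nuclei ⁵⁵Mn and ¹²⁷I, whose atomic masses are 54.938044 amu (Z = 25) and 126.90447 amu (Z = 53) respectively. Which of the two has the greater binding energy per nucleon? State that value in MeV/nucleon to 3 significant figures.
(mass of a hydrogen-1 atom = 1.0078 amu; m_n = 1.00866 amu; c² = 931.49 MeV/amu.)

⁵⁵Mn; 8.75 MeV/nucleon

⁵⁵Mn: Σm = 25(1.0078) + 30(1.00866) = 55.45480 amu; Δm = 0.516756 amu; E_B = 481.35 MeV; E_B/A = 8.752 MeV
¹²⁷I: Σm = 53(1.0078) + 74(1.00866) = 128.05424 amu; Δm = 1.14977 amu; E_B = 1071.0 MeV; E_B/A = 8.433 MeV
⁵⁵Mn has the higher binding energy per nucleon, so it is the more tightly bound nucleus.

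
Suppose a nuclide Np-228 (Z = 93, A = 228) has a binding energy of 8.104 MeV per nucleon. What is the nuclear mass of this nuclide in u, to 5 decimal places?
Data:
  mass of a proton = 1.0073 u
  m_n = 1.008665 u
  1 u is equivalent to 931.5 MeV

227.86509 u

Total binding energy = 228 × 8.104 = 1847.712 MeV
Mass defect = 1847.712 MeV / (931.5 MeV/u) = 1.9835878 u
Constituent mass = 93(1.0073) + 135(1.008665) = 229.848675 u
Nuclear mass = 229.848675 − 1.9835878 = 227.8650872 u ≈ 227.86509 u (to 5 decimal places)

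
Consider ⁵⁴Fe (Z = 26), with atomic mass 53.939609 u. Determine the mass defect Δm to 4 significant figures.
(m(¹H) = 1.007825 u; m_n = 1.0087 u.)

0.5074 u

With 26 protons and 28 neutrons (A = 54):
Total constituent mass: 26 × 1.007825 + 28 × 1.0087 = 54.447050 u
The mass defect is 54.447050 − 53.939609 = 0.507441 u.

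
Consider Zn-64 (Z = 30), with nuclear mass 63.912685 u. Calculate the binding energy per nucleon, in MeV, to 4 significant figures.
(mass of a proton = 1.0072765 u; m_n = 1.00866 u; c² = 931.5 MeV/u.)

8.734 MeV/nucleon

Z = 30, so N = A − Z = 64 − 30 = 34.
Total constituent mass: 30 × 1.0072765 + 34 × 1.00866 = 64.5127350 u
Δm = 64.5127350 − 63.912685 = 0.6000500 u
Binding energy = Δm·c² = 0.6000500 × 931.5 MeV/u = 558.947 MeV
Per nucleon: 558.947 / 64 = 8.734 MeV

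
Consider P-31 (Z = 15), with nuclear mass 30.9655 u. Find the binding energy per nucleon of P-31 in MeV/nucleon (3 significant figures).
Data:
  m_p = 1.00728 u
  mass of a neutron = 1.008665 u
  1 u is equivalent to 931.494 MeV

8.48 MeV/nucleon

Z = 15, so N = A − Z = 31 − 15 = 16.
Mass of separated nucleons = 15(1.00728) + 16(1.008665) = 15.10920 + 16.138640 = 31.247840 u
The mass defect is 31.247840 − 30.9655 = 0.282340 u.
Converting to energy: 0.282340 u × 931.494 MeV/u = 262.998 MeV
BE/A = 262.998 MeV / 31 = 8.484 MeV/nucleon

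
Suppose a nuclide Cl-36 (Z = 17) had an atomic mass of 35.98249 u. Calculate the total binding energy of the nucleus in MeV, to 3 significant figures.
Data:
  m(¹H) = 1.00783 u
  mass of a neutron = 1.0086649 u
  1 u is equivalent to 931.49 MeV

294 MeV

Mass of separated nucleons = 17(1.00783) + 19(1.0086649) = 17.13311 + 19.1646331 = 36.2977431 u
The mass defect is 36.2977431 − 35.98249 = 0.3152531 u.
E_B = 0.3152531 × 931.49 = 293.655 MeV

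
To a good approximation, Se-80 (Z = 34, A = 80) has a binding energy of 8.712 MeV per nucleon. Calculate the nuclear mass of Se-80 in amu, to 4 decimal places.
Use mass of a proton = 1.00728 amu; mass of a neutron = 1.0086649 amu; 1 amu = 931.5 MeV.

79.8979 amu

Total binding energy = 80 × 8.712 = 696.960 MeV
Mass defect = 696.960 MeV / (931.5 MeV/amu) = 0.748213 amu
Constituent mass = 34(1.00728) + 46(1.0086649) = 80.6461054 amu
Nuclear mass = 80.6461054 − 0.748213 = 79.8978924 amu ≈ 79.8979 amu (to 4 decimal places)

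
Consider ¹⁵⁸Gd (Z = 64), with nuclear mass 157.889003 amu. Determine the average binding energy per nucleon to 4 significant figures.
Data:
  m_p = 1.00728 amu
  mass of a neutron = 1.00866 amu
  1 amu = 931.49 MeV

Σm = 64·m_p + 94·m_n = 64.46592 + 94.81404 = 159.27996 amu
The mass defect is 159.27996 − 157.889003 = 1.390957 amu.
Binding energy = Δm·c² = 1.390957 × 931.49 MeV/amu = 1295.66 MeV
Per nucleon: 1295.66 / 158 = 8.200 MeV

8.200 MeV/nucleon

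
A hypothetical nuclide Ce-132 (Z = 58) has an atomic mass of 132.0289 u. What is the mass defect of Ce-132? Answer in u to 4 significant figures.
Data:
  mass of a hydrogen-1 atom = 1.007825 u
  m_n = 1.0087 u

The nucleus contains 58 protons and 132 − 58 = 74 neutrons.
Mass of separated nucleons = 58(1.007825) + 74(1.0087) = 58.453850 + 74.6438 = 133.097650 u
Δm = 133.097650 − 132.0289 = 1.068750 u

1.069 u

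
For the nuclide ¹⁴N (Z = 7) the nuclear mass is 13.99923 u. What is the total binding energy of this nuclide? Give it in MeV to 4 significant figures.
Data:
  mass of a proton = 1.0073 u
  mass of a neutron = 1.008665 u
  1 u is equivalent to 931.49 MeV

104.8 MeV

Σm = 7·m_p + 7·m_n = 7.0511 + 7.060655 = 14.111755 u
The mass defect is 14.111755 − 13.99923 = 0.112525 u.
Converting to energy: 0.112525 u × 931.49 MeV/u = 104.816 MeV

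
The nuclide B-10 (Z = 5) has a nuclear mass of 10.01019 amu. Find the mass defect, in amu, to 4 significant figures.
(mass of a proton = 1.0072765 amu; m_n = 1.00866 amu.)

0.06949 amu

Σm = 5·m_p + 5·m_n = 5.0363825 + 5.04330 = 10.0796825 amu
Δm = 10.0796825 − 10.01019 = 0.0694925 amu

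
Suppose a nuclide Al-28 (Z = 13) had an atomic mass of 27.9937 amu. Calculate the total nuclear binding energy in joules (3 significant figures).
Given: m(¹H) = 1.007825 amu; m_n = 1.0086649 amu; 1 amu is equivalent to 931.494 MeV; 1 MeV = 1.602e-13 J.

The nucleus contains 13 protons and 28 − 13 = 15 neutrons.
Σm = 13·m(¹H) + 15·m_n = 13.101725 + 15.1299735 = 28.2316985 amu
Mass defect Δm = 28.2316985 − 27.9937 = 0.2379985 amu
Converting to energy: 0.2379985 amu × 931.494 MeV/amu = 221.694 MeV
In joules: 221.694 MeV × 1.602e-13 J/MeV = 3.5515e-11 J

3.55e-11 J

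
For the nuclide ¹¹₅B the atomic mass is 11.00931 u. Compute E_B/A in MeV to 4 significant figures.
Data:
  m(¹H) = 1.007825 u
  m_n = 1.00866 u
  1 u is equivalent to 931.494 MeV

Σm = 5·m(¹H) + 6·m_n = 5.039125 + 6.05196 = 11.091085 u
The mass defect is 11.091085 − 11.00931 = 0.081775 u.
Converting to energy: 0.081775 u × 931.494 MeV/u = 76.1729 MeV
BE/A = 76.1729 MeV / 11 = 6.925 MeV/nucleon

6.925 MeV/nucleon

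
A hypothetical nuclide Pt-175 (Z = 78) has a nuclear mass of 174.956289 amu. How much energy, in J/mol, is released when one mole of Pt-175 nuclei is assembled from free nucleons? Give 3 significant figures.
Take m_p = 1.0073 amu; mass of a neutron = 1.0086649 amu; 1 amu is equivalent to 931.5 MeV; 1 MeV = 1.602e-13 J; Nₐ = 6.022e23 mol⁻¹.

1.31e+14 J/mol

Z = 78, so N = A − Z = 175 − 78 = 97.
Total constituent mass: 78 × 1.0073 + 97 × 1.0086649 = 176.4098953 amu
The mass defect is 176.4098953 − 174.956289 = 1.4536063 amu.
Converting to energy: 1.4536063 amu × 931.5 MeV/amu = 1354.03 MeV
Per nucleus in joules: 1354.03 MeV × 1.602e-13 J/MeV = 2.1692e-10 J
Per mole: 2.1692e-10 J × 6.022e23 mol⁻¹ = 1.3063e+14 J/mol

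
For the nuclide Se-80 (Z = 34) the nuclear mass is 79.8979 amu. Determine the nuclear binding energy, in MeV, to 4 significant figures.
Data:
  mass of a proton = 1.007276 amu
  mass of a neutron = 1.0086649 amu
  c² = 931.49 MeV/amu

696.8 MeV

The nucleus contains 34 protons and 80 − 34 = 46 neutrons.
Total constituent mass: 34 × 1.007276 + 46 × 1.0086649 = 80.6459694 amu
The mass defect is 80.6459694 − 79.8979 = 0.7480694 amu.
Converting to energy: 0.7480694 amu × 931.49 MeV/amu = 696.819 MeV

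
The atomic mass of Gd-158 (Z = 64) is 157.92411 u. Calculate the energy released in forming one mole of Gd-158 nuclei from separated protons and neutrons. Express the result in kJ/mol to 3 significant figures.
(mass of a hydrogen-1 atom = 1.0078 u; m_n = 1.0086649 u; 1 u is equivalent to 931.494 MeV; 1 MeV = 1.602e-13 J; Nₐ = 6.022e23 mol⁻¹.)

1.25e+11 kJ/mol

Z = 64, so N = A − Z = 158 − 64 = 94.
Mass of separated nucleons = 64(1.0078) + 94(1.0086649) = 64.4992 + 94.8145006 = 159.3137006 u
Δm = 159.3137006 − 157.92411 = 1.3895906 u
Converting to energy: 1.3895906 u × 931.494 MeV/u = 1294.40 MeV
Per nucleus in joules: 1294.40 MeV × 1.602e-13 J/MeV = 2.0736e-10 J
Per mole: 2.0736e-10 J × 6.022e23 mol⁻¹ = 1.2487e+14 J/mol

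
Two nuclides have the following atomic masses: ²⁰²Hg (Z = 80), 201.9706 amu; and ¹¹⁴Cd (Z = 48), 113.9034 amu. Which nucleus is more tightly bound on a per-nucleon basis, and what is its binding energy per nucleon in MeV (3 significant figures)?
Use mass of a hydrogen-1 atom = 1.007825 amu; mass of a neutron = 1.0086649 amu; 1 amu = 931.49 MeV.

²⁰²Hg: Σm = 80(1.007825) + 122(1.0086649) = 203.6831178 amu; Δm = 1.7125178 amu; E_B = 1595.2 MeV; E_B/A = 7.897 MeV
¹¹⁴Cd: Σm = 48(1.007825) + 66(1.0086649) = 114.9474834 amu; Δm = 1.0440834 amu; E_B = 972.55 MeV; E_B/A = 8.531 MeV
¹¹⁴Cd has the higher binding energy per nucleon, so it is the more tightly bound nucleus.

¹¹⁴Cd; 8.53 MeV/nucleon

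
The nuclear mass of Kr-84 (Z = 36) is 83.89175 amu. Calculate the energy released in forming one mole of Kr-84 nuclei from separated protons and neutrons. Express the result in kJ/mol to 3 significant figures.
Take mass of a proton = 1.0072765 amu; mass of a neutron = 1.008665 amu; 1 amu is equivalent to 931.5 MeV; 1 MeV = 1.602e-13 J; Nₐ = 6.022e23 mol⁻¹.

7.06e+10 kJ/mol

Total constituent mass: 36 × 1.0072765 + 48 × 1.008665 = 84.6778740 amu
Δm = 84.6778740 − 83.89175 = 0.7861240 amu
Converting to energy: 0.7861240 amu × 931.5 MeV/amu = 732.275 MeV
Per nucleus in joules: 732.275 MeV × 1.602e-13 J/MeV = 1.1731e-10 J
Per mole: 1.1731e-10 J × 6.022e23 mol⁻¹ = 7.0644e+13 J/mol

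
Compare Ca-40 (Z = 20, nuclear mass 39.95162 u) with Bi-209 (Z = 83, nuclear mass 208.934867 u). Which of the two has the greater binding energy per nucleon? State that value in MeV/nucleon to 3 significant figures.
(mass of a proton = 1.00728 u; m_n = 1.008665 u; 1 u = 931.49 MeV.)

Ca-40; 8.55 MeV/nucleon

Ca-40: Σm = 20(1.00728) + 20(1.008665) = 40.318900 u; Δm = 0.367280 u; E_B = 342.12 MeV; E_B/A = 8.553 MeV
Bi-209: Σm = 83(1.00728) + 126(1.008665) = 210.696030 u; Δm = 1.761163 u; E_B = 1640.5 MeV; E_B/A = 7.849 MeV
Ca-40 has the higher binding energy per nucleon, so it is the more tightly bound nucleus.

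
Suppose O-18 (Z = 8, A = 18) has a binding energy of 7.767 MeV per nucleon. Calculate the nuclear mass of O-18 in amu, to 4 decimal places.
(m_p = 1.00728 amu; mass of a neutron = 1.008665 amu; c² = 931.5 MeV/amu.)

Total binding energy = 18 × 7.767 = 139.806 MeV
Mass defect = 139.806 MeV / (931.5 MeV/amu) = 0.150087 amu
Constituent mass = 8(1.00728) + 10(1.008665) = 18.144890 amu
Nuclear mass = 18.144890 − 0.150087 = 17.994803 amu ≈ 17.9948 amu (to 4 decimal places)

17.9948 amu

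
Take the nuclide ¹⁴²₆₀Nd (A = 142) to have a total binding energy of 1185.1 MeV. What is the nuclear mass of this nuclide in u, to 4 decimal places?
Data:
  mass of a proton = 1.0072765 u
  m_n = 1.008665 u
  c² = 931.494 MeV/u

141.8749 u

Mass defect = 1185.1 MeV / (931.494 MeV/u) = 1.272257 u
Constituent mass = 60(1.0072765) + 82(1.008665) = 143.1471200 u
Nuclear mass = 143.1471200 − 1.272257 = 141.8748630 u ≈ 141.8749 u (to 4 decimal places)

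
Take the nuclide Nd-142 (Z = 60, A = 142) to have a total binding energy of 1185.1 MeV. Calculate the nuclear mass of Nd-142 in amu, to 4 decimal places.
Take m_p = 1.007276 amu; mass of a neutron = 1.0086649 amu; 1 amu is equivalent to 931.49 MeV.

141.8748 amu

Mass defect = 1185.1 MeV / (931.49 MeV/amu) = 1.272263 amu
Constituent mass = 60(1.007276) + 82(1.0086649) = 143.1470818 amu
Nuclear mass = 143.1470818 − 1.272263 = 141.8748188 amu ≈ 141.8748 amu (to 4 decimal places)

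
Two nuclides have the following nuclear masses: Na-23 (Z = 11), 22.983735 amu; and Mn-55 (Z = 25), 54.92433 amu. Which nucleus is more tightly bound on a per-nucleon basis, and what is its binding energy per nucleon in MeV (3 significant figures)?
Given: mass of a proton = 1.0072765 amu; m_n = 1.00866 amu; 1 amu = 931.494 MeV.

Mn-55; 8.76 MeV/nucleon

Na-23: Σm = 11(1.0072765) + 12(1.00866) = 23.1839615 amu; Δm = 0.2002265 amu; E_B = 186.51 MeV; E_B/A = 8.109 MeV
Mn-55: Σm = 25(1.0072765) + 30(1.00866) = 55.4417125 amu; Δm = 0.5173825 amu; E_B = 481.94 MeV; E_B/A = 8.763 MeV
Mn-55 has the higher binding energy per nucleon, so it is the more tightly bound nucleus.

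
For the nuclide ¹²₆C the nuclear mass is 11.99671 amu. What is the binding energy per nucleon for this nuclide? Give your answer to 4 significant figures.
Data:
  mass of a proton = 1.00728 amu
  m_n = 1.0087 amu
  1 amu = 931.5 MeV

Z = 6, so N = A − Z = 12 − 6 = 6.
Total constituent mass: 6 × 1.00728 + 6 × 1.0087 = 12.09588 amu
Δm = 12.09588 − 11.99671 = 0.09917 amu
E_B = 0.09917 × 931.5 = 92.3769 MeV
Per nucleon: 92.3769 / 12 = 7.698 MeV

7.698 MeV/nucleon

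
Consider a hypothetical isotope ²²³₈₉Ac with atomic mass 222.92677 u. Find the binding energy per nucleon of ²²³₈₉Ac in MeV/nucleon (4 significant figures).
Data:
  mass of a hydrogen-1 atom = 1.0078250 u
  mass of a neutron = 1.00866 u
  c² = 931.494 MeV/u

Total constituent mass: 89 × 1.0078250 + 134 × 1.00866 = 224.8568650 u
The mass defect is 224.8568650 − 222.92677 = 1.9300950 u.
Binding energy = Δm·c² = 1.9300950 × 931.494 MeV/u = 1797.87 MeV
BE/A = 1797.87 MeV / 223 = 8.062 MeV/nucleon

8.062 MeV/nucleon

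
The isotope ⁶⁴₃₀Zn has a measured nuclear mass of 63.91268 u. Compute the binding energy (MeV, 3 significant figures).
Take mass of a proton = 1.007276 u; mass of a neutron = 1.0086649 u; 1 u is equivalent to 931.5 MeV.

559 MeV

With 30 protons and 34 neutrons (A = 64):
Σm = 30·m_p + 34·m_n = 30.218280 + 34.2946066 = 64.5128866 u
Δm = 64.5128866 − 63.91268 = 0.6002066 u
Binding energy = Δm·c² = 0.6002066 × 931.5 MeV/u = 559.092 MeV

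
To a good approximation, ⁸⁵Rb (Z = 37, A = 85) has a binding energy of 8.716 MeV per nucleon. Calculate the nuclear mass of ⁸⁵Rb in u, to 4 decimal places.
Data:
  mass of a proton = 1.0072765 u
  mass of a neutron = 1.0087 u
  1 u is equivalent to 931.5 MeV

84.8915 u

Total binding energy = 85 × 8.716 = 740.860 MeV
Mass defect = 740.860 MeV / (931.5 MeV/u) = 0.795341 u
Constituent mass = 37(1.0072765) + 48(1.0087) = 85.6868305 u
Nuclear mass = 85.6868305 − 0.795341 = 84.8914895 u ≈ 84.8915 u (to 4 decimal places)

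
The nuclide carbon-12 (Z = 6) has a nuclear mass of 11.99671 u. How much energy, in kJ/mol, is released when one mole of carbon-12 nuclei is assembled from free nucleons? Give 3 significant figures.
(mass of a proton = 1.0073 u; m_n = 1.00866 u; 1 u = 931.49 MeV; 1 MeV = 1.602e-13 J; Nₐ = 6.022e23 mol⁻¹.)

Σm = 6·m_p + 6·m_n = 6.0438 + 6.05196 = 12.09576 u
Mass defect Δm = 12.09576 − 11.99671 = 0.09905 u
Converting to energy: 0.09905 u × 931.49 MeV/u = 92.2641 MeV
Per nucleus in joules: 92.2641 MeV × 1.602e-13 J/MeV = 1.4781e-11 J
Per mole: 1.4781e-11 J × 6.022e23 mol⁻¹ = 8.9011e+12 J/mol

8.90e+09 kJ/mol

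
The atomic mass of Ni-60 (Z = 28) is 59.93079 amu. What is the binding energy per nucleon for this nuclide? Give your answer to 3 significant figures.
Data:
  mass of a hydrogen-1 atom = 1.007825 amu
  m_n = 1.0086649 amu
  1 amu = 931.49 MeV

8.78 MeV/nucleon

Mass of separated nucleons = 28(1.007825) + 32(1.0086649) = 28.219100 + 32.2772768 = 60.4963768 amu
Δm = 60.4963768 − 59.93079 = 0.5655868 amu
Converting to energy: 0.5655868 amu × 931.49 MeV/amu = 526.838 MeV
Dividing by A = 60 gives 8.781 MeV per nucleon.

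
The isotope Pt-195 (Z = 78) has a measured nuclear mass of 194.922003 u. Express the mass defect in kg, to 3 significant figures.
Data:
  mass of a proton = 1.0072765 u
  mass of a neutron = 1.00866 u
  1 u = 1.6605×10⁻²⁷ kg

2.75e-27 kg

Mass of separated nucleons = 78(1.0072765) + 117(1.00866) = 78.5675670 + 118.01322 = 196.5807870 u
Δm = 196.5807870 − 194.922003 = 1.6587840 u
In SI units: 1.6587840 u × 1.6605×10⁻²⁷ kg/u = 2.7544e-27 kg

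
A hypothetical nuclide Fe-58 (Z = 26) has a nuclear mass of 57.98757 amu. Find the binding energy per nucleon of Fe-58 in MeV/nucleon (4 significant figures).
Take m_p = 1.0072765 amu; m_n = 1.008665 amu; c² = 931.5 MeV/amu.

7.691 MeV/nucleon

Z = 26, so N = A − Z = 58 − 26 = 32.
Σm = 26·m_p + 32·m_n = 26.1891890 + 32.277280 = 58.4664690 amu
The mass defect is 58.4664690 − 57.98757 = 0.4788990 amu.
Converting to energy: 0.4788990 amu × 931.5 MeV/amu = 446.094 MeV
Per nucleon: 446.094 / 58 = 7.691 MeV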